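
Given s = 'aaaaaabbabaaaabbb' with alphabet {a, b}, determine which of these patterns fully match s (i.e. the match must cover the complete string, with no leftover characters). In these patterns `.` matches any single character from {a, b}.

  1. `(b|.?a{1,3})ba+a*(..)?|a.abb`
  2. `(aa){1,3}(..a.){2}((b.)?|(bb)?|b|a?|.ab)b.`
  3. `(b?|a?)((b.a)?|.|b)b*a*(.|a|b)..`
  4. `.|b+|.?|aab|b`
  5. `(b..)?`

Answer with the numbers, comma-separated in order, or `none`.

2

1 → no match
2 → match
3 → no match
4 → no match
5 → no match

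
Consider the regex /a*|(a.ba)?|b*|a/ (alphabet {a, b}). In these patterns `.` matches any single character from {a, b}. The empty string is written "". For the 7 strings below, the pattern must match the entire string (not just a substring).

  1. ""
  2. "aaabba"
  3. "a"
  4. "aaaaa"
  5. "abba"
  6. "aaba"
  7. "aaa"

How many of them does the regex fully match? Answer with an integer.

1 → match
2 → no match
3 → match
4 → match
5 → match
6 → match
7 → match
Total matched: 6

6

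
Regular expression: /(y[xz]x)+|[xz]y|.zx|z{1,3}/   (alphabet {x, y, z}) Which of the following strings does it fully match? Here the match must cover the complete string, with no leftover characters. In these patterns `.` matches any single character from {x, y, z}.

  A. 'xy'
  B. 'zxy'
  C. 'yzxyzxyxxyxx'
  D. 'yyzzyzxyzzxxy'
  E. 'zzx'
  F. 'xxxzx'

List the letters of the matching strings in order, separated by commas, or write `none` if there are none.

A, C, E

A. 'xy' → match
B. 'zxy' → no match
C. 'yzxyzxyxxyxx' → match
D → no match
E. 'zzx' → match
F. 'xxxzx' → no match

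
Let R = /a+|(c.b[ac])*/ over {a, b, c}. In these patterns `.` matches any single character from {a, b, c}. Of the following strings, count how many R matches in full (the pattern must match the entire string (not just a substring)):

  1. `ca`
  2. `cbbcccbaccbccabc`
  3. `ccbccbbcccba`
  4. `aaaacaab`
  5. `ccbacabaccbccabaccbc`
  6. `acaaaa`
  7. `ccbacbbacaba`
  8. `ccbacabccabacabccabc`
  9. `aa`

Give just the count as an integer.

6

1 → no match
2 → match
3 → match
4 → no match
5 → match
6 → no match
7 → match
8 → match
9 → match
Total matched: 6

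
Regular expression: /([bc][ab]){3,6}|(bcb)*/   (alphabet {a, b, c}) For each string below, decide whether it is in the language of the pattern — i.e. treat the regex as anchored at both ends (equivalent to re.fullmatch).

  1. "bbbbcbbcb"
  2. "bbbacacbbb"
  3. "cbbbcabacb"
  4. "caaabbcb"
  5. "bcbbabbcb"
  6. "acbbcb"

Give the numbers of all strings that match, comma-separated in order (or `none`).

1 → no match
2 → match
3 → match
4 → no match
5 → no match
6 → no match

2, 3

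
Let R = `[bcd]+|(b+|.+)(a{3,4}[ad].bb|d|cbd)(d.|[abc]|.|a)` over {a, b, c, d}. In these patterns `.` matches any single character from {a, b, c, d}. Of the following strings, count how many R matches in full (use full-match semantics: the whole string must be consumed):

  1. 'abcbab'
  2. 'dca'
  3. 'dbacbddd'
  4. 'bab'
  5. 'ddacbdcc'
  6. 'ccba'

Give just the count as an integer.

1

1 → no match
2 → no match
3 → match
4 → no match
5 → no match
6 → no match
Total matched: 1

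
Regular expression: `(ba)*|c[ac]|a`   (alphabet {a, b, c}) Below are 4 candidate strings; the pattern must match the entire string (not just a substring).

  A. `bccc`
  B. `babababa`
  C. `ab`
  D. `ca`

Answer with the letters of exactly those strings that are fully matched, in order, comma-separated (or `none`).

B, D

A. `bccc` → no match
B. `babababa` → match
C. `ab` → no match
D. `ca` → match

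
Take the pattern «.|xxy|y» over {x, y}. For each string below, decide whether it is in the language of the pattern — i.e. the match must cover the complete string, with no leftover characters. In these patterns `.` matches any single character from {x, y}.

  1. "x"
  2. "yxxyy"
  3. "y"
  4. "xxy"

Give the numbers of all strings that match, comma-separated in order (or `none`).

1 → match
2 → no match
3 → match
4 → match

1, 3, 4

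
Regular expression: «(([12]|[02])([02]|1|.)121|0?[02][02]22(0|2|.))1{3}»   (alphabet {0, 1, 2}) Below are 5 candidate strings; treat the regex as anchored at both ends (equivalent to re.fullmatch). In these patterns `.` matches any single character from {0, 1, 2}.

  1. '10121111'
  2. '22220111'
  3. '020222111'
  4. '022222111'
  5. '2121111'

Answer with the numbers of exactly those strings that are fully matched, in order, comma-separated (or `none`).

1 → match
2 → match
3 → match
4 → match
5 → no match

1, 2, 3, 4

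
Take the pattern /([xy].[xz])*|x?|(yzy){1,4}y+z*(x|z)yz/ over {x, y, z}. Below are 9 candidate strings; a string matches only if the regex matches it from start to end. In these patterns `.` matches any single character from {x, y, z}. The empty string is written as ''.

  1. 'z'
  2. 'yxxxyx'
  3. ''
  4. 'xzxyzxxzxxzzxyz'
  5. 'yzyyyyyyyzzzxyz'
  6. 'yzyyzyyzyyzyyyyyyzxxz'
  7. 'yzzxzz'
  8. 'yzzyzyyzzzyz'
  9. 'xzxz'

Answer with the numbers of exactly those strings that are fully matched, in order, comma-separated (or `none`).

2, 3, 4, 5, 7

1 → no match
2 → match
3 → match
4 → match
5 → match
6 → no match
7 → match
8 → no match
9 → no match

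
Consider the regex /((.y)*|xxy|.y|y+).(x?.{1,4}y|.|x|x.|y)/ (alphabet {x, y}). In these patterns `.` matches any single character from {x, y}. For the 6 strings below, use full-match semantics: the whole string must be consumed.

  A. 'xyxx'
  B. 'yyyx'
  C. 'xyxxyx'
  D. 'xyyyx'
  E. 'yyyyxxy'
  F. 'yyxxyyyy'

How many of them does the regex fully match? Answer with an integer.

4

A → match
B → match
C → no match
D → no match
E → match
F → match
Total matched: 4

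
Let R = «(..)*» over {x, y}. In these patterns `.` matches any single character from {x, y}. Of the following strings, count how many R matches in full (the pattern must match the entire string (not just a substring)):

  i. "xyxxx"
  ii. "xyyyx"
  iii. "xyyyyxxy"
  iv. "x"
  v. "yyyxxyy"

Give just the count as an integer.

1

i. "xyxxx" → no match
ii. "xyyyx" → no match
iii. "xyyyyxxy" → match
iv. "x" → no match
v. "yyyxxyy" → no match
Total matched: 1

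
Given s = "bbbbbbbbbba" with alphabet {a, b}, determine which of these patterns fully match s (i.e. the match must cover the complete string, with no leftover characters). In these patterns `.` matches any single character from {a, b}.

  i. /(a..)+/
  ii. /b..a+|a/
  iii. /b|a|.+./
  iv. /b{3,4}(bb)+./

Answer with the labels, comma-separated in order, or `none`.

iii, iv

i → no match — must start with "a"
ii → no match
iii → match
iv → match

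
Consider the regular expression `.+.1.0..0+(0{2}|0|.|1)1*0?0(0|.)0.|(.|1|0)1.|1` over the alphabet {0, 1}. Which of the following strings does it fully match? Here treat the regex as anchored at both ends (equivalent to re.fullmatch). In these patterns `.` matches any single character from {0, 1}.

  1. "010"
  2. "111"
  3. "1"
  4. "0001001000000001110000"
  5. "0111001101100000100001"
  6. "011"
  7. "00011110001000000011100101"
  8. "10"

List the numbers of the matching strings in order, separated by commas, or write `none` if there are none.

1, 2, 3, 4, 5, 6, 7

1 → match
2 → match
3 → match
4 → match
5 → match
6 → match
7 → match
8 → no match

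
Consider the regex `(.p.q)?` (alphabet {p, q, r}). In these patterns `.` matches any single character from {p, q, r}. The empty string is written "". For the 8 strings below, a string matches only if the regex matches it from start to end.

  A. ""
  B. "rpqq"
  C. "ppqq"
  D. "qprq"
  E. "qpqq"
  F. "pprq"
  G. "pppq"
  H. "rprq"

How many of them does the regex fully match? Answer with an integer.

8

A → match
B → match
C → match
D → match
E → match
F → match
G → match
H → match
Total matched: 8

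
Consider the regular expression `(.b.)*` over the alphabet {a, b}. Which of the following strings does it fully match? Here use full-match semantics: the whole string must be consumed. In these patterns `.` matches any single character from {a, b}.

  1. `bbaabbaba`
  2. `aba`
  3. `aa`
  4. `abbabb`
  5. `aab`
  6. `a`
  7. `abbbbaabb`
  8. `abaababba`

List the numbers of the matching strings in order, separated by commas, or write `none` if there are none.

1 → match
2 → match
3 → no match
4 → match
5 → no match
6 → no match
7 → match
8 → match

1, 2, 4, 7, 8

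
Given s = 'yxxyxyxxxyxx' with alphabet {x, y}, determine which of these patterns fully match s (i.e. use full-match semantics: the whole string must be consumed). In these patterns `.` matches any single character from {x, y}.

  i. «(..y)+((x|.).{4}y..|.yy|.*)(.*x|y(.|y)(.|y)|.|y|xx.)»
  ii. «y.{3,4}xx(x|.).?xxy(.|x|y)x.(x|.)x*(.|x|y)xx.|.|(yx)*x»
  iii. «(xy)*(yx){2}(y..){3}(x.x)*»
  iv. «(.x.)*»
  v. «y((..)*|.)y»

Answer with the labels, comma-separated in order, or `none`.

iv

i → no match
ii → no match
iii → no match
iv → match
v → no match — must end with 'y'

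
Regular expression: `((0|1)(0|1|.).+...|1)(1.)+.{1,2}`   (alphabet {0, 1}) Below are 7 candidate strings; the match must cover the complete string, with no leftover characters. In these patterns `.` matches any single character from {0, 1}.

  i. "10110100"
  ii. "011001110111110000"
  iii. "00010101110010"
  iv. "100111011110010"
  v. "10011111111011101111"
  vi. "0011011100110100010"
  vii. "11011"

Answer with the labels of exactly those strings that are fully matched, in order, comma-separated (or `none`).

i. "10110100" → no match
ii → no match
iii → no match
iv → no match
v → match
vi → no match
vii. "11011" → match

v, vii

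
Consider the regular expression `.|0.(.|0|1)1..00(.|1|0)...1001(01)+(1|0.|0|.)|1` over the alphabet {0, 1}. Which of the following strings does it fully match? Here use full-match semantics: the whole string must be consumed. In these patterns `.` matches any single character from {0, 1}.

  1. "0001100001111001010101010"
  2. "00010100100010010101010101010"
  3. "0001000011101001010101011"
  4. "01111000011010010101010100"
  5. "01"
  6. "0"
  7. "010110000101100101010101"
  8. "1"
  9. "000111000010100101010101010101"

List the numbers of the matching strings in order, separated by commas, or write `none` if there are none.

1 → match
2 → match
3 → match
4 → match
5. "01" → no match
6. "0" → match
7 → match
8. "1" → match
9 → match

1, 2, 3, 4, 6, 7, 8, 9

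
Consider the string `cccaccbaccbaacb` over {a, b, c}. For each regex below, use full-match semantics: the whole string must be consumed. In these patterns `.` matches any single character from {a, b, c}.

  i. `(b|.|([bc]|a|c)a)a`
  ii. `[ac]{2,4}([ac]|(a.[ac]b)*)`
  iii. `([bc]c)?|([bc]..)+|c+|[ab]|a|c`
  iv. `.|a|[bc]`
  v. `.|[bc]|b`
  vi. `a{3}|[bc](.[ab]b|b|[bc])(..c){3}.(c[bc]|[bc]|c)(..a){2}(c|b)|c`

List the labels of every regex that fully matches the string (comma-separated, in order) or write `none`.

i → no match — must end with `a`
ii → match
iii → no match
iv → no match
v → no match
vi → no match

ii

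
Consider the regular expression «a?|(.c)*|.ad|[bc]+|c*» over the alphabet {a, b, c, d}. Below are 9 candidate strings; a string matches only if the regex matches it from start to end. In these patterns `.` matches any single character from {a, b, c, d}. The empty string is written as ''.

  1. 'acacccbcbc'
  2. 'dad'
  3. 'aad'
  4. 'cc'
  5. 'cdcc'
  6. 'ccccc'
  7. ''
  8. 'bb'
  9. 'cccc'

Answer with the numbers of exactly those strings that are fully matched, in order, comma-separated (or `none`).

1 → match
2 → match
3 → match
4 → match
5 → no match
6 → match
7 → match
8 → match
9 → match

1, 2, 3, 4, 6, 7, 8, 9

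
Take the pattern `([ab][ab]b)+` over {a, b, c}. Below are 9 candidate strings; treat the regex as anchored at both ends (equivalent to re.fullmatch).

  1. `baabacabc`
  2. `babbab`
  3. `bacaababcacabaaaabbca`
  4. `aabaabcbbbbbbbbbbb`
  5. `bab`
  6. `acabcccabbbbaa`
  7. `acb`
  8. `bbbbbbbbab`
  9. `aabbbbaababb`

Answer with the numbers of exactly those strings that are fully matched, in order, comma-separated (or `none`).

2, 5, 9

1 → no match — must end with `b`
2 → match
3 → no match — must end with `b`
4 → no match
5 → match
6 → no match — must end with `b`
7 → no match
8 → no match
9 → match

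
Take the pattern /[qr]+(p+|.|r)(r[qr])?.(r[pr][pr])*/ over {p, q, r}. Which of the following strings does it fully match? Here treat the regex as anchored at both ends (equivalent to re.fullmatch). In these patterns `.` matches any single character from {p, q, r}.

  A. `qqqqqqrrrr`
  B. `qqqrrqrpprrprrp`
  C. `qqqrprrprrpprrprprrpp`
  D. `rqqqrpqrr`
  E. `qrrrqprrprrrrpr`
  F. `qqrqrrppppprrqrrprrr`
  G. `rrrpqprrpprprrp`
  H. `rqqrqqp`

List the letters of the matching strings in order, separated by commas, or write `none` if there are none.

A → match
B → match
C → match
D → no match
E → match
F → match
G → no match
H → match

A, B, C, E, F, H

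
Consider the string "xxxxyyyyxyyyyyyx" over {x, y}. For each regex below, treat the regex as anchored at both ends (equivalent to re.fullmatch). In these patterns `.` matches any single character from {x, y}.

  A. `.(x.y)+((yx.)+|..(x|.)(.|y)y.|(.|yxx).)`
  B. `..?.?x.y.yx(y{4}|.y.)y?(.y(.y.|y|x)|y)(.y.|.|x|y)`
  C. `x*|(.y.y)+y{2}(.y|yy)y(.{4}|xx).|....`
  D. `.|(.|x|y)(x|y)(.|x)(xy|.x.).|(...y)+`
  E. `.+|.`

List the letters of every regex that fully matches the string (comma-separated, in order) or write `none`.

B, E

A → no match
B → match
C → no match
D → no match
E → match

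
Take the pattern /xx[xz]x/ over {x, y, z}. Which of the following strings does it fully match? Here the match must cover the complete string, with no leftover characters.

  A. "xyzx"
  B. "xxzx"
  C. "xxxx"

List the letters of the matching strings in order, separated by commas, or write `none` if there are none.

A → no match — must start with "xx"
B → match
C → match

B, C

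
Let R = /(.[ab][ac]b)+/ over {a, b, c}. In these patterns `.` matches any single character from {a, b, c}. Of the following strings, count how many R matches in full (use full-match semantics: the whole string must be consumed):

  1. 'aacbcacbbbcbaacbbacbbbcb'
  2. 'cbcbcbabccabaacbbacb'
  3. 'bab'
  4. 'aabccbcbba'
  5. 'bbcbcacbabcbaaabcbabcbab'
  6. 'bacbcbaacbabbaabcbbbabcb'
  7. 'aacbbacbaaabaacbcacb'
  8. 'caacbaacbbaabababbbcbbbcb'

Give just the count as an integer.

3

1 → match
2 → no match
3. 'bab' → no match
4. 'aabccbcbba' → no match — must end with 'b'
5 → match
6 → no match
7 → match
8 → no match
Total matched: 3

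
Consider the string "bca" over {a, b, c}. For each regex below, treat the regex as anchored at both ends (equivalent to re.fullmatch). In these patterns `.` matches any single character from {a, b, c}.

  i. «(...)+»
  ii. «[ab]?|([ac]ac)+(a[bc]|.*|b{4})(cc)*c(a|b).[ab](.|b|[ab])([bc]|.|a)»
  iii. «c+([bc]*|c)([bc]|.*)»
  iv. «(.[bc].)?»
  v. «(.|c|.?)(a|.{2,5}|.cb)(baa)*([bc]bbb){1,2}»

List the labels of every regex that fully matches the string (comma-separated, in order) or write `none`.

i → match
ii → no match
iii → no match — must start with "c"
iv → match
v → no match — must end with "bbb"

i, iv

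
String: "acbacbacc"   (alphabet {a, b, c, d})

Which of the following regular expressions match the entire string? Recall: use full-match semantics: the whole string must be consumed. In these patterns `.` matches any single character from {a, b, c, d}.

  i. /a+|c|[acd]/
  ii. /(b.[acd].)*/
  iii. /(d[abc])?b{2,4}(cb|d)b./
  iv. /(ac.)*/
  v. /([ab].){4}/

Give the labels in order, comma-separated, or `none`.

i → no match
ii → no match
iii → no match
iv → match
v → no match

iv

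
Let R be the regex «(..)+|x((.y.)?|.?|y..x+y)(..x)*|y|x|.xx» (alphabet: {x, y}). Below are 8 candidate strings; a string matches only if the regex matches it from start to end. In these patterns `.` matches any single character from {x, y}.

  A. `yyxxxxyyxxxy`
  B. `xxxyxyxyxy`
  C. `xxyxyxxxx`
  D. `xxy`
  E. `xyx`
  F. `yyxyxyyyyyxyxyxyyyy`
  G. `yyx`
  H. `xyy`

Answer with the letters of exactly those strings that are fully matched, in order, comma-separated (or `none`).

A, B

A → match
B → match
C → no match
D → no match
E → no match
F → no match
G → no match
H → no match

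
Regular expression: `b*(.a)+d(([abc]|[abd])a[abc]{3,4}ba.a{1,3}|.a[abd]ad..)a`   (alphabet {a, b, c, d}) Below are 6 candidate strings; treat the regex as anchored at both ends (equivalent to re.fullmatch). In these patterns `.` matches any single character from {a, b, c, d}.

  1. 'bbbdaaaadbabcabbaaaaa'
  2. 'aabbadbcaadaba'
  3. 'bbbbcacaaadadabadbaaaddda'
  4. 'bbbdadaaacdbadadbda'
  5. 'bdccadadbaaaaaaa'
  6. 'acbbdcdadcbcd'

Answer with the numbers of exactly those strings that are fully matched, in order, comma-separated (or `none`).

3

1 → no match
2 → no match
3 → match
4 → no match
5 → no match
6 → no match — must end with 'a'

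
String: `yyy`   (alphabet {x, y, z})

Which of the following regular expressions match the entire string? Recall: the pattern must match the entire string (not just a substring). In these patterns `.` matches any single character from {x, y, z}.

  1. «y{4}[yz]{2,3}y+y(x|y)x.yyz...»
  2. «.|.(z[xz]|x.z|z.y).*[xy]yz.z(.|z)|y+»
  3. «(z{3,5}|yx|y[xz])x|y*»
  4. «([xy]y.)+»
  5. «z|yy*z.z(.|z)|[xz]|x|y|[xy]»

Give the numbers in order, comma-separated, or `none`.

1 → no match
2 → match
3 → match
4 → match
5 → no match

2, 3, 4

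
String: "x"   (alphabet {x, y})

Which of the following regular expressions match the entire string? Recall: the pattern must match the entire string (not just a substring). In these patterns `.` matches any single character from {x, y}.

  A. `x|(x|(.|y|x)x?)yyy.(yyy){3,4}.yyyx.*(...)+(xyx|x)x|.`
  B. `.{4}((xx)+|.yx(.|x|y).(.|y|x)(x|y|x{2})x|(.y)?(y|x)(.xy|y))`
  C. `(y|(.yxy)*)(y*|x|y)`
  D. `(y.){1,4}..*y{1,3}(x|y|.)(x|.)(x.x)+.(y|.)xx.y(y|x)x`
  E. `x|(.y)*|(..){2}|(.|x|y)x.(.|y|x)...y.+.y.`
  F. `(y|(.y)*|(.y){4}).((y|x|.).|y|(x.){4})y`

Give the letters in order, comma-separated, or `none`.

A, C, E

A → match
B → no match
C → match
D → no match — must start with "y"
E → match
F → no match — must end with "y"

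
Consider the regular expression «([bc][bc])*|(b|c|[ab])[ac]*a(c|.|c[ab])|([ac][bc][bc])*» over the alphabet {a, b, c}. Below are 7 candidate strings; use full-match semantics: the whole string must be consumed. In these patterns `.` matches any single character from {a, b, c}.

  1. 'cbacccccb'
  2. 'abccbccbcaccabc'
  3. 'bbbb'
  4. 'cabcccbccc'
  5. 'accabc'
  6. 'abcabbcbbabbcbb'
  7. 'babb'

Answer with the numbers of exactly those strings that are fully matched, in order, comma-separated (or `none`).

1. 'cbacccccb' → no match
2 → match
3. 'bbbb' → match
4. 'cabcccbccc' → no match
5. 'accabc' → match
6 → match
7. 'babb' → no match

2, 3, 5, 6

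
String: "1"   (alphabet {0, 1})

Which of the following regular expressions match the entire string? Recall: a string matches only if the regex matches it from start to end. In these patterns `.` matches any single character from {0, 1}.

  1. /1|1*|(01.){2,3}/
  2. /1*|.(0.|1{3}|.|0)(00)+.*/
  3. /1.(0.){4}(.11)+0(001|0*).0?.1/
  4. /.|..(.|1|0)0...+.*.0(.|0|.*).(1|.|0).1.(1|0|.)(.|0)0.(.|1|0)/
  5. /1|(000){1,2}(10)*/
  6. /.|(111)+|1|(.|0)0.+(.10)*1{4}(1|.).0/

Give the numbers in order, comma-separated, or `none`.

1, 2, 4, 5, 6

1 → match
2 → match
3 → no match
4 → match
5 → match
6 → match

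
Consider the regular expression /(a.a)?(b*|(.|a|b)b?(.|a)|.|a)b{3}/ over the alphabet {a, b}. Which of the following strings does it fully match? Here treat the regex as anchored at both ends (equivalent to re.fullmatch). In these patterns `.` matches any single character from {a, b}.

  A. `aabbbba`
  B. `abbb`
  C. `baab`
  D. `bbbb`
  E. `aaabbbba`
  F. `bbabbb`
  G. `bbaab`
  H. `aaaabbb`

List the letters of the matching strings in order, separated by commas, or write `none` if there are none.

A → no match — must end with `b`
B → match
C → no match
D → match
E → no match — must end with `b`
F → match
G → no match
H → match

B, D, F, H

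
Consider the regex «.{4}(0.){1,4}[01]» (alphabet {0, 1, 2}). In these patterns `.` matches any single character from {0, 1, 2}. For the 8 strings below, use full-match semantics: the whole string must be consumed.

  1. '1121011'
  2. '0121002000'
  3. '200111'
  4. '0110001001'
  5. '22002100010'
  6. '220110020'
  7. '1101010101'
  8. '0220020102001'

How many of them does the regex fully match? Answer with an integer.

1 → match
2 → no match
3 → no match
4 → no match
5 → no match
6 → no match
7 → no match
8 → match
Total matched: 2

2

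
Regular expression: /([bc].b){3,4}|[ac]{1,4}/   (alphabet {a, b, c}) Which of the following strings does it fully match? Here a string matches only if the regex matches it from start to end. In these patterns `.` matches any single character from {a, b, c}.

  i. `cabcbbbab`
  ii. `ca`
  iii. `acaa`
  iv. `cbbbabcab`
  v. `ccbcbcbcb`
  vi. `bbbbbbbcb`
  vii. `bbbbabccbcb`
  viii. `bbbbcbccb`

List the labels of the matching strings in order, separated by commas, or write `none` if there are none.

i → match
ii → match
iii → match
iv → match
v → no match
vi → match
vii → no match
viii → match

i, ii, iii, iv, vi, viii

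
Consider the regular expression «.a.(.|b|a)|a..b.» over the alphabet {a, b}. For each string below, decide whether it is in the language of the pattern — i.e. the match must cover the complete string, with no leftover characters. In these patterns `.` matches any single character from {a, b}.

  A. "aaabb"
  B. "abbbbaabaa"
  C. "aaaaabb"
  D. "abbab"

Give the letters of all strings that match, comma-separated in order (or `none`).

A → match
B → no match
C → no match
D → no match

A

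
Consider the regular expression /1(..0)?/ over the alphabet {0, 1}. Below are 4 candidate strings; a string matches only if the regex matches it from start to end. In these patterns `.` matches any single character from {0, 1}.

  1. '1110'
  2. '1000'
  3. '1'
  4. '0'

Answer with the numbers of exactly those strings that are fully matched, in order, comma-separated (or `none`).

1, 2, 3

1. '1110' → match
2. '1000' → match
3. '1' → match
4. '0' → no match — must start with '1'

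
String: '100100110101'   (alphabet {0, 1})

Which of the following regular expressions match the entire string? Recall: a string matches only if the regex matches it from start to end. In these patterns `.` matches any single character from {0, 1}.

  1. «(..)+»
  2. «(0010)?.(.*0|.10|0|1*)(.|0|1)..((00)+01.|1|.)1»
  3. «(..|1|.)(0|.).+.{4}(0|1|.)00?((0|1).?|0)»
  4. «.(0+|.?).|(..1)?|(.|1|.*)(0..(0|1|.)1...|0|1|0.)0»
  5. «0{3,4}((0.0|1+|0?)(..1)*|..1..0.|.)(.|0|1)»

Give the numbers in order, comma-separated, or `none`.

1 → match
2 → no match
3 → match
4 → no match
5 → no match — must start with '0'

1, 3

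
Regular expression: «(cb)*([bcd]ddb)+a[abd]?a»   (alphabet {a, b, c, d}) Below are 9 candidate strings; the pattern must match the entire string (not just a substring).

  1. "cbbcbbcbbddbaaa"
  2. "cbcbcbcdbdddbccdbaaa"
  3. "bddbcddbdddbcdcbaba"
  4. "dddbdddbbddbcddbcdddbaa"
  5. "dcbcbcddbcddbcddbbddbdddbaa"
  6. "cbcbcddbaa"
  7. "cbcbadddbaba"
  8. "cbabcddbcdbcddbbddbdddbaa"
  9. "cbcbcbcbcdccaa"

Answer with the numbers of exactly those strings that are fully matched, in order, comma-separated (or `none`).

1 → no match
2 → no match
3 → no match
4 → no match
5 → no match
6 → match
7 → no match
8 → no match
9 → no match

6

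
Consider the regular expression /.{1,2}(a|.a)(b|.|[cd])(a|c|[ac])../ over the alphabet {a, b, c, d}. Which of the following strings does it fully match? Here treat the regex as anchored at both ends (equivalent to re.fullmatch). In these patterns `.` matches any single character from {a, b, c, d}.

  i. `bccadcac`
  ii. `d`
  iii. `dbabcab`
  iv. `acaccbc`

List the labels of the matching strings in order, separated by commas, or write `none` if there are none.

i → match
ii → no match
iii → match
iv → match

i, iii, iv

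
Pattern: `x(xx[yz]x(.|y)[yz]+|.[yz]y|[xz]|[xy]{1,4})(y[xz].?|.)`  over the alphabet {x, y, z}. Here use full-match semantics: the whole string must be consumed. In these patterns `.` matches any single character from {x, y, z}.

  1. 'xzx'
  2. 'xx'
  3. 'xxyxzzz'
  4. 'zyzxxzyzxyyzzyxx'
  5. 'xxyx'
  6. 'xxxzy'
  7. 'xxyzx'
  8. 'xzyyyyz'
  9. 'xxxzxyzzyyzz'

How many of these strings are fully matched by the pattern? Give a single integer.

1 → match
2 → no match
3 → no match
4 → no match — must start with 'x'
5 → match
6 → no match
7 → match
8 → no match
9 → match
Total matched: 4

4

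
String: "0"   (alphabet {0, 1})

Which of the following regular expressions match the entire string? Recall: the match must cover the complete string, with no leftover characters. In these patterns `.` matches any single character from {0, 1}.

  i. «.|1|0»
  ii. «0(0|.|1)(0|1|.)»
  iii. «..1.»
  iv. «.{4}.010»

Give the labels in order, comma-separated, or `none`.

i → match
ii → no match
iii → no match
iv → no match — must end with "010"

i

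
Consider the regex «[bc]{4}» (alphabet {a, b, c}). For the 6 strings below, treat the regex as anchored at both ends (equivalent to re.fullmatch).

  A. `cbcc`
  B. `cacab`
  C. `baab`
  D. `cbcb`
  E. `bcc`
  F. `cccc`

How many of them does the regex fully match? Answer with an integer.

3

A → match
B → no match
C → no match
D → match
E → no match
F → match
Total matched: 3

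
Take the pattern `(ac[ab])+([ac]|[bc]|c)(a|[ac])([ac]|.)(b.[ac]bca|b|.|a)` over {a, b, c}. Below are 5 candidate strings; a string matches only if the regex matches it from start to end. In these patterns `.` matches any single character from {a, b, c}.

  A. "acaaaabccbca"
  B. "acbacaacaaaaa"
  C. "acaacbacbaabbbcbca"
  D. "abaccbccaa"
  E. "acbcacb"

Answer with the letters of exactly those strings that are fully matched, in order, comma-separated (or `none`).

A, B, C, E

A. "acaaaabccbca" → match
B → match
C → match
D. "abaccbccaa" → no match — must start with "ac"
E. "acbcacb" → match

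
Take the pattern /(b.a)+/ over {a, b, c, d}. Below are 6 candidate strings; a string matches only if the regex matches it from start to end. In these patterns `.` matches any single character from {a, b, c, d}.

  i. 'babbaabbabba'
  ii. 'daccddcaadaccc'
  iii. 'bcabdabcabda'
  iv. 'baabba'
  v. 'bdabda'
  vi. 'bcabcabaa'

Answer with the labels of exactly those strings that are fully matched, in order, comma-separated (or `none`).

iii, iv, v, vi

i. 'babbaabbabba' → no match
ii → no match — must start with 'b'
iii. 'bcabdabcabda' → match
iv. 'baabba' → match
v. 'bdabda' → match
vi. 'bcabcabaa' → match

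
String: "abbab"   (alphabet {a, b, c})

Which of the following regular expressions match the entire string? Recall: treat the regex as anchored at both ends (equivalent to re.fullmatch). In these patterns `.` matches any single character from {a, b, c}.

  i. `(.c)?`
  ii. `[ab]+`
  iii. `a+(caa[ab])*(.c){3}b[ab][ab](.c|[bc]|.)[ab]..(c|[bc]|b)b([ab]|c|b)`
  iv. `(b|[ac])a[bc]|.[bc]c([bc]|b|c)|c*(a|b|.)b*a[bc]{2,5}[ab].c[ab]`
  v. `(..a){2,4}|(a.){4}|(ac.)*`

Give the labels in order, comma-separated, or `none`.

i → no match
ii → match
iii → no match
iv → no match
v → no match

ii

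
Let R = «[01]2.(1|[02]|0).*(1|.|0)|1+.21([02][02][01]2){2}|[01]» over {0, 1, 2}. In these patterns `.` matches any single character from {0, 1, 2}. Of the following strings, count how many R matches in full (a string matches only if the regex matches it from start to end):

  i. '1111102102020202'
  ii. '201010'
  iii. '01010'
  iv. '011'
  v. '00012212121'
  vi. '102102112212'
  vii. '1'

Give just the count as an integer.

i → match
ii → no match
iii → no match
iv → no match
v → no match
vi → no match
vii → match
Total matched: 2

2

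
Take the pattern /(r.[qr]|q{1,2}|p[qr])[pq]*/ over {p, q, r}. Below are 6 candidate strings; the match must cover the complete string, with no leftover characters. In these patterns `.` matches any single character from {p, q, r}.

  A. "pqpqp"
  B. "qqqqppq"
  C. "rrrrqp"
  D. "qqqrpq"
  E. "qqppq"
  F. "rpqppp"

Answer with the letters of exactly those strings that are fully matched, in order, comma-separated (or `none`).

A, B, E, F

A → match
B → match
C → no match
D → no match
E → match
F → match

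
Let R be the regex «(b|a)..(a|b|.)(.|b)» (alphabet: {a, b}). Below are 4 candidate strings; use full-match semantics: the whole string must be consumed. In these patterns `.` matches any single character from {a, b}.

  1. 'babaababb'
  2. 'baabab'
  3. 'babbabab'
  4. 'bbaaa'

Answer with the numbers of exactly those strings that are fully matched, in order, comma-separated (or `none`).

4

1 → no match
2 → no match
3 → no match
4 → match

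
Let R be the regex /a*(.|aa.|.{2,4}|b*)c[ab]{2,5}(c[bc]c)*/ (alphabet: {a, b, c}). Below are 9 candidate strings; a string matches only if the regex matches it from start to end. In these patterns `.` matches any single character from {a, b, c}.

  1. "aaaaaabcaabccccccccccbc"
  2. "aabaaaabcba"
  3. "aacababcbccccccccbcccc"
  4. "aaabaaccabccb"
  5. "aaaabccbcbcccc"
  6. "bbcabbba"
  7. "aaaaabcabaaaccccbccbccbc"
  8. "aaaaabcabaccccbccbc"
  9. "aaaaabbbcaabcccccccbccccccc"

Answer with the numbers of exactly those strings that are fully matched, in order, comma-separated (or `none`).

1, 3, 6, 7, 8, 9

1 → match
2 → no match
3 → match
4 → no match
5 → no match
6 → match
7 → match
8 → match
9 → match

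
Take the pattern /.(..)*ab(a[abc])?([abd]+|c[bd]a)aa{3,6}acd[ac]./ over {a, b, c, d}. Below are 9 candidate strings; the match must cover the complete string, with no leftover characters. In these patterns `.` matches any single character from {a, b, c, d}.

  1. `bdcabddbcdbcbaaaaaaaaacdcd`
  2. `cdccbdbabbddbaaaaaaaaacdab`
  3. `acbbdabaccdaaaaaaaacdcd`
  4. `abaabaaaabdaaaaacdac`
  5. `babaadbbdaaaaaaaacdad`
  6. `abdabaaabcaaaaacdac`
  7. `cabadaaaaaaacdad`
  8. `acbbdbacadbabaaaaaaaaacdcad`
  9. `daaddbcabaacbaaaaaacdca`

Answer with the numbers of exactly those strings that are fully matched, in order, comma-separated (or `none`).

1 → no match
2 → match
3 → match
4 → match
5 → match
6 → no match
7 → match
8 → no match
9 → match

2, 3, 4, 5, 7, 9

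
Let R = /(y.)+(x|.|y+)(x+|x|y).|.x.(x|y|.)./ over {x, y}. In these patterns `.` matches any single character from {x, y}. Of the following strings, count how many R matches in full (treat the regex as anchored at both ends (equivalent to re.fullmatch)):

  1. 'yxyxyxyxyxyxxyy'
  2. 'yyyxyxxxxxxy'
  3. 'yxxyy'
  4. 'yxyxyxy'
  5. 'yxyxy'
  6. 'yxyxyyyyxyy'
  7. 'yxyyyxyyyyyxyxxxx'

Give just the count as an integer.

7

1 → match
2 → match
3 → match
4 → match
5 → match
6 → match
7 → match
Total matched: 7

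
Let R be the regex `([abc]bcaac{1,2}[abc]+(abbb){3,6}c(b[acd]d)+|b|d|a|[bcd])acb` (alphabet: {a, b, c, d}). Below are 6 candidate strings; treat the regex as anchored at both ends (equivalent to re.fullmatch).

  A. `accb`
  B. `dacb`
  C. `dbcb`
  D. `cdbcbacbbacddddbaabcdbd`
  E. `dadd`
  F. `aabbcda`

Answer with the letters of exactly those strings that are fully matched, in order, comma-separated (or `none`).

A → no match — must end with `acb`
B → match
C → no match — must end with `acb`
D → no match — must end with `acb`
E → no match — must end with `acb`
F → no match — must end with `acb`

B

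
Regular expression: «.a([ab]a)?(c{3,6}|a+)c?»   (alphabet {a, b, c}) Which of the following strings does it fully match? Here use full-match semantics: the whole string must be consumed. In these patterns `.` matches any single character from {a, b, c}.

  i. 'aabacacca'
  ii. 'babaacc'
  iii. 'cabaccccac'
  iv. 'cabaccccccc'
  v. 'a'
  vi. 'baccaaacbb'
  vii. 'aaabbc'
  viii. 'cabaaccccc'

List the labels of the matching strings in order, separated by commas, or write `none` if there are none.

iv

i. 'aabacacca' → no match
ii. 'babaacc' → no match
iii. 'cabaccccac' → no match
iv. 'cabaccccccc' → match
v. 'a' → no match
vi. 'baccaaacbb' → no match
vii. 'aaabbc' → no match
viii. 'cabaaccccc' → no match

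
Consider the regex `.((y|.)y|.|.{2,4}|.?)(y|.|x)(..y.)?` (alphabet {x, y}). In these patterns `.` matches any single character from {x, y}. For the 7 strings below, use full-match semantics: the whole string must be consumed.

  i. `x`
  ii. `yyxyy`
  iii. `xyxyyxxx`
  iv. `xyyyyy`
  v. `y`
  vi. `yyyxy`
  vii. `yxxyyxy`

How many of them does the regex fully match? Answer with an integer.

3

i → no match
ii → match
iii → no match
iv → match
v → no match
vi → match
vii → no match
Total matched: 3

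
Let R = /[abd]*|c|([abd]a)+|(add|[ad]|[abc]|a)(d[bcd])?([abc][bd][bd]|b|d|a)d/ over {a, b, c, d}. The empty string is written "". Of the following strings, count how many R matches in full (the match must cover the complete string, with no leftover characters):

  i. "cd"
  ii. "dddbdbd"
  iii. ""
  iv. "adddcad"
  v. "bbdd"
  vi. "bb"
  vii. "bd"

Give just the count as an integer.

6

i. "cd" → no match
ii. "dddbdbd" → match
iii. "" → match
iv. "adddcad" → match
v. "bbdd" → match
vi. "bb" → match
vii. "bd" → match
Total matched: 6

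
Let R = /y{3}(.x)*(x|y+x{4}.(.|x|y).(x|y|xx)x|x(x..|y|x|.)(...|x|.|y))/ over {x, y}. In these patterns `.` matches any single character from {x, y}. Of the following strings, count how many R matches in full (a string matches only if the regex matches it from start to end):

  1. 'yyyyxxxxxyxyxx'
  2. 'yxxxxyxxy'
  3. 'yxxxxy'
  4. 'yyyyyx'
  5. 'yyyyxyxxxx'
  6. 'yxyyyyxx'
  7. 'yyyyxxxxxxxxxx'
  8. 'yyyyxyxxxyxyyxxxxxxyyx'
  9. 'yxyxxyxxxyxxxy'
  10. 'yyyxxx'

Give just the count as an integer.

5

1 → match
2 → no match
3 → no match
4 → no match
5 → match
6 → no match
7 → match
8 → match
9 → no match
10 → match
Total matched: 5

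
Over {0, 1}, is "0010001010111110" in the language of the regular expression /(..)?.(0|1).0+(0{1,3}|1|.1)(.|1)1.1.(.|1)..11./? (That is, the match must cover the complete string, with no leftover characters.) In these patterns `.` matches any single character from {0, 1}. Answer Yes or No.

Yes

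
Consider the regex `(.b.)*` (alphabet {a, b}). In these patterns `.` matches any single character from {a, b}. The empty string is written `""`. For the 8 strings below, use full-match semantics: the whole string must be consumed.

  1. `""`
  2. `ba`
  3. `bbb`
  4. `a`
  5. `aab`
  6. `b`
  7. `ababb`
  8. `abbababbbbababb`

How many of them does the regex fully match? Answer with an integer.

2

1 → match
2 → no match
3 → match
4 → no match
5 → no match
6 → no match
7 → no match
8 → no match
Total matched: 2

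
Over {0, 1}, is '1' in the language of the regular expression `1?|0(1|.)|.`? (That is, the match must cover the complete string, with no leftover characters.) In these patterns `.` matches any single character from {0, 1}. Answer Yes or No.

Yes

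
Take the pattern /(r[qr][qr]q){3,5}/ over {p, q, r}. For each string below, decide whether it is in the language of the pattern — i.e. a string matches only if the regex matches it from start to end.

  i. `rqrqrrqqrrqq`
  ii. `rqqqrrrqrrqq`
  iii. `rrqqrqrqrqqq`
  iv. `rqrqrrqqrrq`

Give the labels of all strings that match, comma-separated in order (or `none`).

i → match
ii → match
iii → match
iv → no match

i, ii, iii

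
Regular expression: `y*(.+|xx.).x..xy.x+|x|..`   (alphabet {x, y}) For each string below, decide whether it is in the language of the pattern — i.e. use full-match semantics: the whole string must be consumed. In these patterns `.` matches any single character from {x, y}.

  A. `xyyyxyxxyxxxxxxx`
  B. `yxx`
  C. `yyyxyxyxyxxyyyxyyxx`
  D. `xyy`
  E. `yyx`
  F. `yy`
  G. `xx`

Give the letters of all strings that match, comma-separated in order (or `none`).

A → match
B. `yxx` → no match
C → no match
D. `xyy` → no match
E. `yyx` → no match
F. `yy` → match
G. `xx` → match

A, F, G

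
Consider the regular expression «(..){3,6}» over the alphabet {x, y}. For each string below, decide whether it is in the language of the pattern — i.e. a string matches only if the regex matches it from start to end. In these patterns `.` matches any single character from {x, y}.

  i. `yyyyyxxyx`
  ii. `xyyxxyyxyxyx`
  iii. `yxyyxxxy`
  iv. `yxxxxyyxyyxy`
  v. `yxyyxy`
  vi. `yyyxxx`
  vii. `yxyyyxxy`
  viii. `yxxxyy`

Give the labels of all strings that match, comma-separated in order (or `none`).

i → no match
ii → match
iii → match
iv → match
v → match
vi → match
vii → match
viii → match

ii, iii, iv, v, vi, vii, viii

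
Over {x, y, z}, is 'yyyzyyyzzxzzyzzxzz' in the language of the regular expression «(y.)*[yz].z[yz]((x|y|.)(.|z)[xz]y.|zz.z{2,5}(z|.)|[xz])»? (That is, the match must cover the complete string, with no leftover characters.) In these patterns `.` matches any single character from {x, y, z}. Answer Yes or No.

No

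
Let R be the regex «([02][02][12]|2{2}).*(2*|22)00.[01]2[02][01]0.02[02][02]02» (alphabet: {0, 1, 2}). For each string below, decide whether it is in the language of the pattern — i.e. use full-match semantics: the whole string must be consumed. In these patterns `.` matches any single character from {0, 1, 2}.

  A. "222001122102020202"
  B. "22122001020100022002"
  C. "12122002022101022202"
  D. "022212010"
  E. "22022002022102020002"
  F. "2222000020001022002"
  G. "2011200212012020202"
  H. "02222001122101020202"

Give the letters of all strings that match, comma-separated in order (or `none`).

A → match
B → match
C → no match
D. "022212010" → no match — must end with "02"
E → match
F → match
G → no match
H → match

A, B, E, F, H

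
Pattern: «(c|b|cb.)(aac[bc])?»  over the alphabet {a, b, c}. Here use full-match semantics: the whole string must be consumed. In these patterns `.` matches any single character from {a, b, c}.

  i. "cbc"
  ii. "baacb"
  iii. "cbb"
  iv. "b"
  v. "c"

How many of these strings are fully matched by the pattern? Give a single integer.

i → match
ii → match
iii → match
iv → match
v → match
Total matched: 5

5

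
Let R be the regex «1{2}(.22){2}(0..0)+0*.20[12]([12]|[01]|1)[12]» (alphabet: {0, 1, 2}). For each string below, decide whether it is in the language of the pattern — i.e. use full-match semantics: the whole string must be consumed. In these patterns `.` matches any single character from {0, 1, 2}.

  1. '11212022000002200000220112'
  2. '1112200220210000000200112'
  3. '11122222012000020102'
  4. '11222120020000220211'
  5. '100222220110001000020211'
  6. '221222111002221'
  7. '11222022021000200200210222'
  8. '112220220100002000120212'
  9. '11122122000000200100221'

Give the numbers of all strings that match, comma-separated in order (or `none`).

1 → no match
2 → no match
3 → match
4 → no match
5 → no match
6 → no match — must start with '1'
7 → no match
8 → match
9 → no match

3, 8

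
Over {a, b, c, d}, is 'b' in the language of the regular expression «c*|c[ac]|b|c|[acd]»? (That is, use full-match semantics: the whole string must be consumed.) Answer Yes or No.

Yes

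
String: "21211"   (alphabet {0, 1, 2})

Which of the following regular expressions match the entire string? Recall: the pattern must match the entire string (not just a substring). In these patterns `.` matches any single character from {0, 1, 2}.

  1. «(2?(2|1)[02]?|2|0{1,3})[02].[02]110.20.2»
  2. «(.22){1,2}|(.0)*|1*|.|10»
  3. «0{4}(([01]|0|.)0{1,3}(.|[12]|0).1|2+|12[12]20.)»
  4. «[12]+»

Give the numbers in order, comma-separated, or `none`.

4

1 → no match — must end with "2"
2 → no match
3 → no match — must start with "0"
4 → match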